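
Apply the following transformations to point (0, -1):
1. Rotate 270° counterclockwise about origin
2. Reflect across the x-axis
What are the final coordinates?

Step 1: Rotate 270° → (-1, 0)
Step 2: Reflect across x-axis → (-1, 0)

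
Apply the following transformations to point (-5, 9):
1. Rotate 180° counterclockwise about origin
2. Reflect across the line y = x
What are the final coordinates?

Step 1: Rotate 180° → (5, -9)
Step 2: Reflect across line y = x → (-9, 5)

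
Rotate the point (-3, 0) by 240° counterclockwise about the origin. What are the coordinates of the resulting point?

Rotation matrix for 240°: [[cos 240°, -sin 240°], [sin 240°, cos 240°]] ≈ [[-0.500000, 0.866025], [-0.866025, -0.500000]]
[[-0.500000, 0.866025], [-0.866025, -0.500000]] × [-3, 0]ᵀ ≈ [1.5000, 2.5981]ᵀ
Result: (1.5000, 2.5981)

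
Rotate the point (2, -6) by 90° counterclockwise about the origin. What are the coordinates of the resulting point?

Rotation matrix for 90°: [[cos 90°, -sin 90°], [sin 90°, cos 90°]] = [[0, -1], [1, 0]]
[[0, -1], [1, 0]] × [2, -6]ᵀ = [6, 2]ᵀ
Result: (6, 2)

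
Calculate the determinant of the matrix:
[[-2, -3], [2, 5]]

For a 2×2 matrix [[a, b], [c, d]], det = ad - bc
det = (-2)(5) - (-3)(2) = -10 - -6 = -4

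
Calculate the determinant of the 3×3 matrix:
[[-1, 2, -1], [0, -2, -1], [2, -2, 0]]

Expansion along first row:
det = -1·det([[-2,-1],[-2,0]]) - 2·det([[0,-1],[2,0]]) + -1·det([[0,-2],[2,-2]])
    = -1·(-2·0 - -1·-2) - 2·(0·0 - -1·2) + -1·(0·-2 - -2·2)
    = -1·-2 - 2·2 + -1·4
    = 2 + -4 + -4 = -6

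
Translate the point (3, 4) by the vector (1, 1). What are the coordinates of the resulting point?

Translation by (1, 1) (homogeneous matrix [[1, 0, 1], [0, 1, 1], [0, 0, 1]]):
x' = 3 + 1 = 4
y' = 4 + 1 = 5
Result: (4, 5)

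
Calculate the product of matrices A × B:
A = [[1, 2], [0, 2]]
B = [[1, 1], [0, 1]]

Matrix multiplication:
C[0][0] = 1×1 + 2×0 = 1
C[0][1] = 1×1 + 2×1 = 3
C[1][0] = 0×1 + 2×0 = 0
C[1][1] = 0×1 + 2×1 = 2
Result: [[1, 3], [0, 2]]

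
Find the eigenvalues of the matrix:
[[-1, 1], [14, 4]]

Characteristic equation: det(A - λI) = 0
λ² - (trace)λ + (det) = 0
trace = -1 + 4 = 3, det = (-1)(4) - (1)(14) = -18
λ² - (3)λ + (-18) = 0
λ = (3 ± √((3)² - 4·(-18))) / 2 = (3 ± √81) / 2
Solving: λ = -3, 6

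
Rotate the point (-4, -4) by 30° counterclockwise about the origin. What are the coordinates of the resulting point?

Rotation matrix for 30°: [[cos 30°, -sin 30°], [sin 30°, cos 30°]] ≈ [[0.866025, -0.500000], [0.500000, 0.866025]]
[[0.866025, -0.500000], [0.500000, 0.866025]] × [-4, -4]ᵀ ≈ [-1.4641, -5.4641]ᵀ
Result: (-1.4641, -5.4641)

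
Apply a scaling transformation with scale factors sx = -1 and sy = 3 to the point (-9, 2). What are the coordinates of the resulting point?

Scaling matrix:
[[-1, 0], [0, 3]]
Result: (-9 × -1, 2 × 3) = (9, 6)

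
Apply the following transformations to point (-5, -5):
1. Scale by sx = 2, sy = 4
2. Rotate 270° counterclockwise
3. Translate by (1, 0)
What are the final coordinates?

Step 1: Scale → (-10, -20)
Step 2: Rotate 270° → (-20, 10)
Step 3: Translate → (-19, 10)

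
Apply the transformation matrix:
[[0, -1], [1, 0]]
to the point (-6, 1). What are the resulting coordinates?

Matrix multiplication:
[[0, -1], [1, 0]] × [-6, 1]ᵀ
= [(0)(-6) + (-1)(1), (1)(-6) + (0)(1)]ᵀ
= [-1, -6]ᵀ
Result: (-1, -6)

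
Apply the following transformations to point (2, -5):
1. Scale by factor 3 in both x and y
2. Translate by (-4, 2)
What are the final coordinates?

Step 1: Scale (2, -5) by 3 → (6, -15)
Step 2: Translate by (-4, 2) → (2, -13)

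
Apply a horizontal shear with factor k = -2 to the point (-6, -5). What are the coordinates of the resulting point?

Shear matrix for horizontal shear with factor k = -2:
[[1, -2], [0, 1]]
Result: (-6, -5) → (4, -5)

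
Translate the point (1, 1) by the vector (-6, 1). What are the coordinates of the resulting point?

Translation by (-6, 1) (homogeneous matrix [[1, 0, -6], [0, 1, 1], [0, 0, 1]]):
x' = 1 + -6 = -5
y' = 1 + 1 = 2
Result: (-5, 2)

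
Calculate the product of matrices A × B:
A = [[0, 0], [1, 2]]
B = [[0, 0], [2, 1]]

Matrix multiplication:
C[0][0] = 0×0 + 0×2 = 0
C[0][1] = 0×0 + 0×1 = 0
C[1][0] = 1×0 + 2×2 = 4
C[1][1] = 1×0 + 2×1 = 2
Result: [[0, 0], [4, 2]]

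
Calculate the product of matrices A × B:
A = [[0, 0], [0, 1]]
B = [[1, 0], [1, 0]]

Matrix multiplication:
C[0][0] = 0×1 + 0×1 = 0
C[0][1] = 0×0 + 0×0 = 0
C[1][0] = 0×1 + 1×1 = 1
C[1][1] = 0×0 + 1×0 = 0
Result: [[0, 0], [1, 0]]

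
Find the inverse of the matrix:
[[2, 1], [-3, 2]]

For [[a,b],[c,d]], inverse = (1/det)·[[d,-b],[-c,a]]
det = (2)(2) - (1)(-3) = 4 - -3 = 7
Inverse = (1/7)·[[2, -1], [3, 2]]
= [[2/7, -1/7], [3/7, 2/7]]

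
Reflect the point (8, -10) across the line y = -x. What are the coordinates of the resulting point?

Reflection across line y = -x: (8, -10) → (10, -8)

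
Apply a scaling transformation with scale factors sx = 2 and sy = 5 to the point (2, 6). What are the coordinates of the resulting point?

Scaling matrix:
[[2, 0], [0, 5]]
Result: (2 × 2, 6 × 5) = (4, 30)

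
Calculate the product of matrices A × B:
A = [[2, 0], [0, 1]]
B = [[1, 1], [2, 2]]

Matrix multiplication:
C[0][0] = 2×1 + 0×2 = 2
C[0][1] = 2×1 + 0×2 = 2
C[1][0] = 0×1 + 1×2 = 2
C[1][1] = 0×1 + 1×2 = 2
Result: [[2, 2], [2, 2]]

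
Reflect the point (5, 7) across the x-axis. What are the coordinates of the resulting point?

Reflection across x-axis: (5, 7) → (5, -7)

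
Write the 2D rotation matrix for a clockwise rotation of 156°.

Rotation matrix formula: [[cos θ, -sin θ], [sin θ, cos θ]]
A clockwise rotation by 156° is equivalent to a counterclockwise rotation by -156°.
For θ = -156°:
cos(-156°) = -0.9135
sin(-156°) = -0.4067
Result: [[-0.9135, 0.4067], [-0.4067, -0.9135]]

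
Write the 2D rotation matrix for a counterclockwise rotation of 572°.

Rotation matrix formula: [[cos θ, -sin θ], [sin θ, cos θ]]
For θ = 572°:
cos(572°) = -0.8480
sin(572°) = -0.5299
Result: [[-0.8480, 0.5299], [-0.5299, -0.8480]]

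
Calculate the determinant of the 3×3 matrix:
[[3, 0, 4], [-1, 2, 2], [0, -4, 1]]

Expansion along first row:
det = 3·det([[2,2],[-4,1]]) - 0·det([[-1,2],[0,1]]) + 4·det([[-1,2],[0,-4]])
    = 3·(2·1 - 2·-4) - 0·(-1·1 - 2·0) + 4·(-1·-4 - 2·0)
    = 3·10 - 0·-1 + 4·4
    = 30 + 0 + 16 = 46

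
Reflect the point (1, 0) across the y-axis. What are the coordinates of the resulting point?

Reflection across y-axis: (1, 0) → (-1, 0)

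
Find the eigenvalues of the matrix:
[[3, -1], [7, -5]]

Characteristic equation: det(A - λI) = 0
λ² - (trace)λ + (det) = 0
trace = 3 + -5 = -2, det = (3)(-5) - (-1)(7) = -8
λ² - (-2)λ + (-8) = 0
λ = (-2 ± √((-2)² - 4·(-8))) / 2 = (-2 ± √36) / 2
Solving: λ = -4, 2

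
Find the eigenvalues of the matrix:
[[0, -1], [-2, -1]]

Characteristic equation: det(A - λI) = 0
λ² - (trace)λ + (det) = 0
trace = 0 + -1 = -1, det = (0)(-1) - (-1)(-2) = -2
λ² - (-1)λ + (-2) = 0
λ = (-1 ± √((-1)² - 4·(-2))) / 2 = (-1 ± √9) / 2
Solving: λ = -2, 1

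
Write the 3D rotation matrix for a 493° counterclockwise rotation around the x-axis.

Rotation matrix for counterclockwise 493° around x-axis:
cos(493°) = -0.6820, sin(493°) = 0.7314
Result: [[1, 0, 0], [0, -0.6820, -0.7314], [0, 0.7314, -0.6820]]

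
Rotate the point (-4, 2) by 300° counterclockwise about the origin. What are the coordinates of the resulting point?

Rotation matrix for 300°: [[cos 300°, -sin 300°], [sin 300°, cos 300°]] ≈ [[0.500000, 0.866025], [-0.866025, 0.500000]]
[[0.500000, 0.866025], [-0.866025, 0.500000]] × [-4, 2]ᵀ ≈ [-0.2679, 4.4641]ᵀ
Result: (-0.2679, 4.4641)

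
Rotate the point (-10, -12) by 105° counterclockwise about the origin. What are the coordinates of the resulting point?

Rotation matrix for 105°: [[cos 105°, -sin 105°], [sin 105°, cos 105°]] ≈ [[-0.258819, -0.965926], [0.965926, -0.258819]]
[[-0.258819, -0.965926], [0.965926, -0.258819]] × [-10, -12]ᵀ ≈ [14.1793, -6.5534]ᵀ
Result: (14.1793, -6.5534)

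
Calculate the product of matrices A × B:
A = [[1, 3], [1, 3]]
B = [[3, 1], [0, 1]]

Matrix multiplication:
C[0][0] = 1×3 + 3×0 = 3
C[0][1] = 1×1 + 3×1 = 4
C[1][0] = 1×3 + 3×0 = 3
C[1][1] = 1×1 + 3×1 = 4
Result: [[3, 4], [3, 4]]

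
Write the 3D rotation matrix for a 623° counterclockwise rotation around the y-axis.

Rotation matrix for counterclockwise 623° around y-axis:
cos(623°) = -0.1219, sin(623°) = -0.9925
Result: [[-0.1219, 0, -0.9925], [0, 1, 0], [0.9925, 0, -0.1219]]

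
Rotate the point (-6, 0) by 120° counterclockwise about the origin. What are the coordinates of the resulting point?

Rotation matrix for 120°: [[cos 120°, -sin 120°], [sin 120°, cos 120°]] ≈ [[-0.500000, -0.866025], [0.866025, -0.500000]]
[[-0.500000, -0.866025], [0.866025, -0.500000]] × [-6, 0]ᵀ ≈ [3, -5.1962]ᵀ
Result: (3, -5.1962)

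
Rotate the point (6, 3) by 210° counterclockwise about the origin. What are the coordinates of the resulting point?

Rotation matrix for 210°: [[cos 210°, -sin 210°], [sin 210°, cos 210°]] ≈ [[-0.866025, 0.500000], [-0.500000, -0.866025]]
[[-0.866025, 0.500000], [-0.500000, -0.866025]] × [6, 3]ᵀ ≈ [-3.6962, -5.5981]ᵀ
Result: (-3.6962, -5.5981)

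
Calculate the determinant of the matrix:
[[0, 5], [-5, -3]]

For a 2×2 matrix [[a, b], [c, d]], det = ad - bc
det = (0)(-3) - (5)(-5) = 0 - -25 = 25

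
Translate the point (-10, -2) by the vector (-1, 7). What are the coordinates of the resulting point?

Translation by (-1, 7) (homogeneous matrix [[1, 0, -1], [0, 1, 7], [0, 0, 1]]):
x' = -10 + -1 = -11
y' = -2 + 7 = 5
Result: (-11, 5)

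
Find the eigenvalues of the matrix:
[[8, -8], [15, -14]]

Characteristic equation: det(A - λI) = 0
λ² - (trace)λ + (det) = 0
trace = 8 + -14 = -6, det = (8)(-14) - (-8)(15) = 8
λ² - (-6)λ + (8) = 0
λ = (-6 ± √((-6)² - 4·(8))) / 2 = (-6 ± √4) / 2
Solving: λ = -4, -2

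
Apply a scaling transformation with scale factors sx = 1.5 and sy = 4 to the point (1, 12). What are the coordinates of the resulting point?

Scaling matrix:
[[1.50, 0], [0, 4]]
Result: (1 × 1.5, 12 × 4) = (1.5, 48)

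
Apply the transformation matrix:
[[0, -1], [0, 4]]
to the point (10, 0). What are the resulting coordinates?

Matrix multiplication:
[[0, -1], [0, 4]] × [10, 0]ᵀ
= [(0)(10) + (-1)(0), (0)(10) + (4)(0)]ᵀ
= [0, 0]ᵀ
Result: (0, 0)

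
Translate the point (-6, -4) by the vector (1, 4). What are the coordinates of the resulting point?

Translation by (1, 4) (homogeneous matrix [[1, 0, 1], [0, 1, 4], [0, 0, 1]]):
x' = -6 + 1 = -5
y' = -4 + 4 = 0
Result: (-5, 0)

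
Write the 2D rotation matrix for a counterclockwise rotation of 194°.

Rotation matrix formula: [[cos θ, -sin θ], [sin θ, cos θ]]
For θ = 194°:
cos(194°) = -0.9703
sin(194°) = -0.2419
Result: [[-0.9703, 0.2419], [-0.2419, -0.9703]]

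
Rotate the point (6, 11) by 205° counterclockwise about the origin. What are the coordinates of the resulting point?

Rotation matrix for 205°: [[cos 205°, -sin 205°], [sin 205°, cos 205°]] ≈ [[-0.906308, 0.422618], [-0.422618, -0.906308]]
[[-0.906308, 0.422618], [-0.422618, -0.906308]] × [6, 11]ᵀ ≈ [-0.7890, -12.5051]ᵀ
Result: (-0.7890, -12.5051)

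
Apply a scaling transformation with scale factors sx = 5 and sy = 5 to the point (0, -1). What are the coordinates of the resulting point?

Scaling matrix:
[[5, 0], [0, 5]]
Result: (0 × 5, -1 × 5) = (0, -5)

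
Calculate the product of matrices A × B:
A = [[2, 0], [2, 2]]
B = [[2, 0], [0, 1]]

Matrix multiplication:
C[0][0] = 2×2 + 0×0 = 4
C[0][1] = 2×0 + 0×1 = 0
C[1][0] = 2×2 + 2×0 = 4
C[1][1] = 2×0 + 2×1 = 2
Result: [[4, 0], [4, 2]]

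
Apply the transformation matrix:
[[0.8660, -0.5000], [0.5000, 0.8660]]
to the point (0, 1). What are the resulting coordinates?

Matrix multiplication:
[[0.8660, -0.5000], [0.5000, 0.8660]] × [0, 1]ᵀ
= [(0.8660)(0) + (-0.5000)(1), (0.5000)(0) + (0.8660)(1)]ᵀ
= [-0.5000, 0.8660]ᵀ
Result: (-0.5000, 0.8660)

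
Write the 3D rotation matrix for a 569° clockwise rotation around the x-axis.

Rotation matrix for clockwise 569° around x-axis:
A clockwise rotation by 569° is a counterclockwise rotation by -569°.
cos(-569°) = -0.8746, sin(-569°) = 0.4848
Result: [[1, 0, 0], [0, -0.8746, -0.4848], [0, 0.4848, -0.8746]]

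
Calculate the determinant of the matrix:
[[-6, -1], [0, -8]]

For a 2×2 matrix [[a, b], [c, d]], det = ad - bc
det = (-6)(-8) - (-1)(0) = 48 - 0 = 48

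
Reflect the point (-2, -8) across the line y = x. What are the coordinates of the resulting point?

Reflection across line y = x: (-2, -8) → (-8, -2)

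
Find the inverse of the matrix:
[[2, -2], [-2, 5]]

For [[a,b],[c,d]], inverse = (1/det)·[[d,-b],[-c,a]]
det = (2)(5) - (-2)(-2) = 10 - 4 = 6
Inverse = (1/6)·[[5, 2], [2, 2]]
= [[5/6, 1/3], [1/3, 1/3]]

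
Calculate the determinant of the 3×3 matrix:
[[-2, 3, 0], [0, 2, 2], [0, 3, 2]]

Expansion along first row:
det = -2·det([[2,2],[3,2]]) - 3·det([[0,2],[0,2]]) + 0·det([[0,2],[0,3]])
    = -2·(2·2 - 2·3) - 3·(0·2 - 2·0) + 0·(0·3 - 2·0)
    = -2·-2 - 3·0 + 0·0
    = 4 + 0 + 0 = 4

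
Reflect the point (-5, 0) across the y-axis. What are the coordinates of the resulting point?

Reflection across y-axis: (-5, 0) → (5, 0)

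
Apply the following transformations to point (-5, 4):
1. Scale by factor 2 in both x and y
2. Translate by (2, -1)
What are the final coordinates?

Step 1: Scale (-5, 4) by 2 → (-10, 8)
Step 2: Translate by (2, -1) → (-8, 7)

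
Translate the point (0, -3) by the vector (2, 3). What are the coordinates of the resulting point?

Translation by (2, 3) (homogeneous matrix [[1, 0, 2], [0, 1, 3], [0, 0, 1]]):
x' = 0 + 2 = 2
y' = -3 + 3 = 0
Result: (2, 0)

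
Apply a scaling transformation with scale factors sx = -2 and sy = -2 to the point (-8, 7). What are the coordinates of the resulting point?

Scaling matrix:
[[-2, 0], [0, -2]]
Result: (-8 × -2, 7 × -2) = (16, -14)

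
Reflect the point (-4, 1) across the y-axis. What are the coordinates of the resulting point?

Reflection across y-axis: (-4, 1) → (4, 1)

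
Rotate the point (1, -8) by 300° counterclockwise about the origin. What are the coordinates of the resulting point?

Rotation matrix for 300°: [[cos 300°, -sin 300°], [sin 300°, cos 300°]] ≈ [[0.500000, 0.866025], [-0.866025, 0.500000]]
[[0.500000, 0.866025], [-0.866025, 0.500000]] × [1, -8]ᵀ ≈ [-6.4282, -4.8660]ᵀ
Result: (-6.4282, -4.8660)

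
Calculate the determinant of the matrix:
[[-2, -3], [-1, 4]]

For a 2×2 matrix [[a, b], [c, d]], det = ad - bc
det = (-2)(4) - (-3)(-1) = -8 - 3 = -11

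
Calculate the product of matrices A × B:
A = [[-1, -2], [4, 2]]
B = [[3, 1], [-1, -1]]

Matrix multiplication:
C[0][0] = -1×3 + -2×-1 = -1
C[0][1] = -1×1 + -2×-1 = 1
C[1][0] = 4×3 + 2×-1 = 10
C[1][1] = 4×1 + 2×-1 = 2
Result: [[-1, 1], [10, 2]]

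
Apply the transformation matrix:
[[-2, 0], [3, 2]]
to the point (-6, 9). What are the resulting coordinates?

Matrix multiplication:
[[-2, 0], [3, 2]] × [-6, 9]ᵀ
= [(-2)(-6) + (0)(9), (3)(-6) + (2)(9)]ᵀ
= [12, 0]ᵀ
Result: (12, 0)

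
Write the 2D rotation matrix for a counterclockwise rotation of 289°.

Rotation matrix formula: [[cos θ, -sin θ], [sin θ, cos θ]]
For θ = 289°:
cos(289°) = 0.3256
sin(289°) = -0.9455
Result: [[0.3256, 0.9455], [-0.9455, 0.3256]]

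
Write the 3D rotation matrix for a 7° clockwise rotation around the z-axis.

Rotation matrix for clockwise 7° around z-axis:
A clockwise rotation by 7° is a counterclockwise rotation by -7°.
cos(-7°) = 0.9925, sin(-7°) = -0.1219
Result: [[0.9925, 0.1219, 0], [-0.1219, 0.9925, 0], [0, 0, 1]]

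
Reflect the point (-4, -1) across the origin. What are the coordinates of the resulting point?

Reflection across origin: (-4, -1) → (4, 1)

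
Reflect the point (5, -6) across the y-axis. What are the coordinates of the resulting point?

Reflection across y-axis: (5, -6) → (-5, -6)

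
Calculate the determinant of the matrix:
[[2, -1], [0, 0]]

For a 2×2 matrix [[a, b], [c, d]], det = ad - bc
det = (2)(0) - (-1)(0) = 0 - 0 = 0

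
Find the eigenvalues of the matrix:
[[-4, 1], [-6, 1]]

Characteristic equation: det(A - λI) = 0
λ² - (trace)λ + (det) = 0
trace = -4 + 1 = -3, det = (-4)(1) - (1)(-6) = 2
λ² - (-3)λ + (2) = 0
λ = (-3 ± √((-3)² - 4·(2))) / 2 = (-3 ± √1) / 2
Solving: λ = -2, -1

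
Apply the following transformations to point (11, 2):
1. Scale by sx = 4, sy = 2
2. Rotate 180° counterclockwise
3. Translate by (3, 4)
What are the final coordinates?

Step 1: Scale → (44, 4)
Step 2: Rotate 180° → (-44, -4)
Step 3: Translate → (-41, 0)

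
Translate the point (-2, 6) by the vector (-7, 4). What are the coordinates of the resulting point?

Translation by (-7, 4) (homogeneous matrix [[1, 0, -7], [0, 1, 4], [0, 0, 1]]):
x' = -2 + -7 = -9
y' = 6 + 4 = 10
Result: (-9, 10)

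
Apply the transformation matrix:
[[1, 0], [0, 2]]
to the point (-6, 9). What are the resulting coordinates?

Matrix multiplication:
[[1, 0], [0, 2]] × [-6, 9]ᵀ
= [(1)(-6) + (0)(9), (0)(-6) + (2)(9)]ᵀ
= [-6, 18]ᵀ
Result: (-6, 18)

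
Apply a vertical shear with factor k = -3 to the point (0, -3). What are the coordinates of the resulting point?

Shear matrix for vertical shear with factor k = -3:
[[1, 0], [-3, 1]]
Result: (0, -3) → (0, -3)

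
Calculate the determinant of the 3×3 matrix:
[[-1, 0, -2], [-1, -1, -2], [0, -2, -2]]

Expansion along first row:
det = -1·det([[-1,-2],[-2,-2]]) - 0·det([[-1,-2],[0,-2]]) + -2·det([[-1,-1],[0,-2]])
    = -1·(-1·-2 - -2·-2) - 0·(-1·-2 - -2·0) + -2·(-1·-2 - -1·0)
    = -1·-2 - 0·2 + -2·2
    = 2 + 0 + -4 = -2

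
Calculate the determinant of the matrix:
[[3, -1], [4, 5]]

For a 2×2 matrix [[a, b], [c, d]], det = ad - bc
det = (3)(5) - (-1)(4) = 15 - -4 = 19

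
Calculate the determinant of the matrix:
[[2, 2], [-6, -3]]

For a 2×2 matrix [[a, b], [c, d]], det = ad - bc
det = (2)(-3) - (2)(-6) = -6 - -12 = 6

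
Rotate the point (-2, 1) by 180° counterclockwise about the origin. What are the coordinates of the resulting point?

Rotation matrix for 180°: [[cos 180°, -sin 180°], [sin 180°, cos 180°]] = [[-1, 0], [0, -1]]
[[-1, 0], [0, -1]] × [-2, 1]ᵀ = [2, -1]ᵀ
Result: (2, -1)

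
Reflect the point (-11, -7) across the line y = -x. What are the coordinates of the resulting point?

Reflection across line y = -x: (-11, -7) → (7, 11)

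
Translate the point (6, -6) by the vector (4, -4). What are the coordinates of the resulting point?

Translation by (4, -4) (homogeneous matrix [[1, 0, 4], [0, 1, -4], [0, 0, 1]]):
x' = 6 + 4 = 10
y' = -6 + -4 = -10
Result: (10, -10)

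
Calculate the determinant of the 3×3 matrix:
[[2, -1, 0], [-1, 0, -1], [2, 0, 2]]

Expansion along first row:
det = 2·det([[0,-1],[0,2]]) - -1·det([[-1,-1],[2,2]]) + 0·det([[-1,0],[2,0]])
    = 2·(0·2 - -1·0) - -1·(-1·2 - -1·2) + 0·(-1·0 - 0·2)
    = 2·0 - -1·0 + 0·0
    = 0 + 0 + 0 = 0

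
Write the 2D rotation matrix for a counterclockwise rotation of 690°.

Rotation matrix formula: [[cos θ, -sin θ], [sin θ, cos θ]]
For θ = 690°:
cos(690°) = √3/2
sin(690°) = -1/2
Result: [[√3/2, 1/2], [-1/2, √3/2]]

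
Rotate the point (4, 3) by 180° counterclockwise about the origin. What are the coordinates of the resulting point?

Rotation matrix for 180°: [[cos 180°, -sin 180°], [sin 180°, cos 180°]] = [[-1, 0], [0, -1]]
[[-1, 0], [0, -1]] × [4, 3]ᵀ = [-4, -3]ᵀ
Result: (-4, -3)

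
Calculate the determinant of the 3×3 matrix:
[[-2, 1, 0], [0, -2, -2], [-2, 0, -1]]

Expansion along first row:
det = -2·det([[-2,-2],[0,-1]]) - 1·det([[0,-2],[-2,-1]]) + 0·det([[0,-2],[-2,0]])
    = -2·(-2·-1 - -2·0) - 1·(0·-1 - -2·-2) + 0·(0·0 - -2·-2)
    = -2·2 - 1·-4 + 0·-4
    = -4 + 4 + 0 = 0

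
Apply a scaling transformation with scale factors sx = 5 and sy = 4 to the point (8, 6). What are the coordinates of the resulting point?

Scaling matrix:
[[5, 0], [0, 4]]
Result: (8 × 5, 6 × 4) = (40, 24)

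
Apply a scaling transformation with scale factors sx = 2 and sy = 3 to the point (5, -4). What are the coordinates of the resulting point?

Scaling matrix:
[[2, 0], [0, 3]]
Result: (5 × 2, -4 × 3) = (10, -12)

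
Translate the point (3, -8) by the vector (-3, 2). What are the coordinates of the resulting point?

Translation by (-3, 2) (homogeneous matrix [[1, 0, -3], [0, 1, 2], [0, 0, 1]]):
x' = 3 + -3 = 0
y' = -8 + 2 = -6
Result: (0, -6)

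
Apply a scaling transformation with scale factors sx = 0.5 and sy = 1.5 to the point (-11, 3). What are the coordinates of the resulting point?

Scaling matrix:
[[0.50, 0], [0, 1.50]]
Result: (-11 × 0.5, 3 × 1.5) = (-5.5, 4.5)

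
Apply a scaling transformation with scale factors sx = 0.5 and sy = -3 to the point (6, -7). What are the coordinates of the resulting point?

Scaling matrix:
[[0.50, 0], [0, -3]]
Result: (6 × 0.5, -7 × -3) = (3, 21)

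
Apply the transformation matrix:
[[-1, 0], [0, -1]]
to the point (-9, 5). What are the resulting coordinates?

Matrix multiplication:
[[-1, 0], [0, -1]] × [-9, 5]ᵀ
= [(-1)(-9) + (0)(5), (0)(-9) + (-1)(5)]ᵀ
= [9, -5]ᵀ
Result: (9, -5)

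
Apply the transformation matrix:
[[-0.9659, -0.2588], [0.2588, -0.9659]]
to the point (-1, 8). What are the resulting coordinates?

Matrix multiplication:
[[-0.9659, -0.2588], [0.2588, -0.9659]] × [-1, 8]ᵀ
= [(-0.9659)(-1) + (-0.2588)(8), (0.2588)(-1) + (-0.9659)(8)]ᵀ
= [-1.1045, -7.9860]ᵀ
Result: (-1.1045, -7.9860)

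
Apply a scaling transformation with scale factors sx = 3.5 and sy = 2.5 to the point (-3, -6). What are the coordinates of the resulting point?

Scaling matrix:
[[3.50, 0], [0, 2.50]]
Result: (-3 × 3.5, -6 × 2.5) = (-10.5, -15)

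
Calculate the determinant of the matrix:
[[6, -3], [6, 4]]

For a 2×2 matrix [[a, b], [c, d]], det = ad - bc
det = (6)(4) - (-3)(6) = 24 - -18 = 42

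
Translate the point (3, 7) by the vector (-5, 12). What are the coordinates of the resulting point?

Translation by (-5, 12) (homogeneous matrix [[1, 0, -5], [0, 1, 12], [0, 0, 1]]):
x' = 3 + -5 = -2
y' = 7 + 12 = 19
Result: (-2, 19)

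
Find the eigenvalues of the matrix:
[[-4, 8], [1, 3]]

Characteristic equation: det(A - λI) = 0
λ² - (trace)λ + (det) = 0
trace = -4 + 3 = -1, det = (-4)(3) - (8)(1) = -20
λ² - (-1)λ + (-20) = 0
λ = (-1 ± √((-1)² - 4·(-20))) / 2 = (-1 ± √81) / 2
Solving: λ = -5, 4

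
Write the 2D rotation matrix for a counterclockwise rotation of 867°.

Rotation matrix formula: [[cos θ, -sin θ], [sin θ, cos θ]]
For θ = 867°:
cos(867°) = -0.8387
sin(867°) = 0.5446
Result: [[-0.8387, -0.5446], [0.5446, -0.8387]]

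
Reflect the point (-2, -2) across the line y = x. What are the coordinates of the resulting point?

Reflection across line y = x: (-2, -2) → (-2, -2)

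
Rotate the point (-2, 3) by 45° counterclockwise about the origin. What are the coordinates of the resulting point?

Rotation matrix for 45°: [[cos 45°, -sin 45°], [sin 45°, cos 45°]] ≈ [[0.707107, -0.707107], [0.707107, 0.707107]]
[[0.707107, -0.707107], [0.707107, 0.707107]] × [-2, 3]ᵀ ≈ [-3.5355, 0.7071]ᵀ
Result: (-3.5355, 0.7071)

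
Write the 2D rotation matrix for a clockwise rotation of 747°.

Rotation matrix formula: [[cos θ, -sin θ], [sin θ, cos θ]]
A clockwise rotation by 747° is equivalent to a counterclockwise rotation by -747°.
For θ = -747°:
cos(-747°) = 0.8910
sin(-747°) = -0.4540
Result: [[0.8910, 0.4540], [-0.4540, 0.8910]]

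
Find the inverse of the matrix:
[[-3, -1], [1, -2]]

For [[a,b],[c,d]], inverse = (1/det)·[[d,-b],[-c,a]]
det = (-3)(-2) - (-1)(1) = 6 - -1 = 7
Inverse = (1/7)·[[-2, 1], [-1, -3]]
= [[-2/7, 1/7], [-1/7, -3/7]]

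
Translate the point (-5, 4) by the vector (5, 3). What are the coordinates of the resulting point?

Translation by (5, 3) (homogeneous matrix [[1, 0, 5], [0, 1, 3], [0, 0, 1]]):
x' = -5 + 5 = 0
y' = 4 + 3 = 7
Result: (0, 7)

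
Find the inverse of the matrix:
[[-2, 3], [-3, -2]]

For [[a,b],[c,d]], inverse = (1/det)·[[d,-b],[-c,a]]
det = (-2)(-2) - (3)(-3) = 4 - -9 = 13
Inverse = (1/13)·[[-2, -3], [3, -2]]
= [[-2/13, -3/13], [3/13, -2/13]]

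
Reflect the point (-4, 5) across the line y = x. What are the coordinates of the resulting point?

Reflection across line y = x: (-4, 5) → (5, -4)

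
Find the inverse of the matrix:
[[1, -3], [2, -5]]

For [[a,b],[c,d]], inverse = (1/det)·[[d,-b],[-c,a]]
det = (1)(-5) - (-3)(2) = -5 - -6 = 1
Inverse = [[-5, 3], [-2, 1]]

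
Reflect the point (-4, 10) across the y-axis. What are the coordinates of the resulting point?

Reflection across y-axis: (-4, 10) → (4, 10)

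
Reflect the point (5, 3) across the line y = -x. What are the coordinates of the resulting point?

Reflection across line y = -x: (5, 3) → (-3, -5)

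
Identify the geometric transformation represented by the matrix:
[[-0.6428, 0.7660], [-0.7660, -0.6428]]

This matrix represents: rotation by 230° counterclockwise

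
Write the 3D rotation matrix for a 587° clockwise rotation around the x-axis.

Rotation matrix for clockwise 587° around x-axis:
A clockwise rotation by 587° is a counterclockwise rotation by -587°.
cos(-587°) = -0.6820, sin(-587°) = 0.7314
Result: [[1, 0, 0], [0, -0.6820, -0.7314], [0, 0.7314, -0.6820]]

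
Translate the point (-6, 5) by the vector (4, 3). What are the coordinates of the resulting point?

Translation by (4, 3) (homogeneous matrix [[1, 0, 4], [0, 1, 3], [0, 0, 1]]):
x' = -6 + 4 = -2
y' = 5 + 3 = 8
Result: (-2, 8)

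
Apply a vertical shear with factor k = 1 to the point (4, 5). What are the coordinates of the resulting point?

Shear matrix for vertical shear with factor k = 1:
[[1, 0], [1, 1]]
Result: (4, 5) → (4, 9)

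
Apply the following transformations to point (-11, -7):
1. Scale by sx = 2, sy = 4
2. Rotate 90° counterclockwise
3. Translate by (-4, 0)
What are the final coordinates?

Step 1: Scale → (-22, -28)
Step 2: Rotate 90° → (28, -22)
Step 3: Translate → (24, -22)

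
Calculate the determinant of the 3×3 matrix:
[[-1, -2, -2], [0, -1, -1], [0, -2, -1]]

Expansion along first row:
det = -1·det([[-1,-1],[-2,-1]]) - -2·det([[0,-1],[0,-1]]) + -2·det([[0,-1],[0,-2]])
    = -1·(-1·-1 - -1·-2) - -2·(0·-1 - -1·0) + -2·(0·-2 - -1·0)
    = -1·-1 - -2·0 + -2·0
    = 1 + 0 + 0 = 1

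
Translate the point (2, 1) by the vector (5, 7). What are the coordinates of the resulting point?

Translation by (5, 7) (homogeneous matrix [[1, 0, 5], [0, 1, 7], [0, 0, 1]]):
x' = 2 + 5 = 7
y' = 1 + 7 = 8
Result: (7, 8)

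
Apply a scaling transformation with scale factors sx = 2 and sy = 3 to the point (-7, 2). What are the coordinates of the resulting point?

Scaling matrix:
[[2, 0], [0, 3]]
Result: (-7 × 2, 2 × 3) = (-14, 6)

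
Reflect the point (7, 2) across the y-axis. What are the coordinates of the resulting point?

Reflection across y-axis: (7, 2) → (-7, 2)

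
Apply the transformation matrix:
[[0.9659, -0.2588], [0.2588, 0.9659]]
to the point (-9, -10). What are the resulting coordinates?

Matrix multiplication:
[[0.9659, -0.2588], [0.2588, 0.9659]] × [-9, -10]ᵀ
= [(0.9659)(-9) + (-0.2588)(-10), (0.2588)(-9) + (0.9659)(-10)]ᵀ
= [-6.1051, -11.9882]ᵀ
Result: (-6.1051, -11.9882)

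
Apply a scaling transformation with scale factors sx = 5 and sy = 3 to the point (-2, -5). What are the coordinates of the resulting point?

Scaling matrix:
[[5, 0], [0, 3]]
Result: (-2 × 5, -5 × 3) = (-10, -15)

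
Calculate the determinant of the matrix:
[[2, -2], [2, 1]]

For a 2×2 matrix [[a, b], [c, d]], det = ad - bc
det = (2)(1) - (-2)(2) = 2 - -4 = 6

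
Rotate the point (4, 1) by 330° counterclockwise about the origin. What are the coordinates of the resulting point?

Rotation matrix for 330°: [[cos 330°, -sin 330°], [sin 330°, cos 330°]] ≈ [[0.866025, 0.500000], [-0.500000, 0.866025]]
[[0.866025, 0.500000], [-0.500000, 0.866025]] × [4, 1]ᵀ ≈ [3.9641, -1.1340]ᵀ
Result: (3.9641, -1.1340)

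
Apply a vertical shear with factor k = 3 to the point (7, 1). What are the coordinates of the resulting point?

Shear matrix for vertical shear with factor k = 3:
[[1, 0], [3, 1]]
Result: (7, 1) → (7, 22)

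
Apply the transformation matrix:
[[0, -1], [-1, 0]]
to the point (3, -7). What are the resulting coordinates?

Matrix multiplication:
[[0, -1], [-1, 0]] × [3, -7]ᵀ
= [(0)(3) + (-1)(-7), (-1)(3) + (0)(-7)]ᵀ
= [7, -3]ᵀ
Result: (7, -3)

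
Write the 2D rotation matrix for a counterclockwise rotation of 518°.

Rotation matrix formula: [[cos θ, -sin θ], [sin θ, cos θ]]
For θ = 518°:
cos(518°) = -0.9272
sin(518°) = 0.3746
Result: [[-0.9272, -0.3746], [0.3746, -0.9272]]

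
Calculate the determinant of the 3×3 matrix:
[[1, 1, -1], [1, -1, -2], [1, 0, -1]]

Expansion along first row:
det = 1·det([[-1,-2],[0,-1]]) - 1·det([[1,-2],[1,-1]]) + -1·det([[1,-1],[1,0]])
    = 1·(-1·-1 - -2·0) - 1·(1·-1 - -2·1) + -1·(1·0 - -1·1)
    = 1·1 - 1·1 + -1·1
    = 1 + -1 + -1 = -1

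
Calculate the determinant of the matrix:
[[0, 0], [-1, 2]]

For a 2×2 matrix [[a, b], [c, d]], det = ad - bc
det = (0)(2) - (0)(-1) = 0 - 0 = 0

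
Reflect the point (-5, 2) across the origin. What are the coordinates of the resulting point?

Reflection across origin: (-5, 2) → (5, -2)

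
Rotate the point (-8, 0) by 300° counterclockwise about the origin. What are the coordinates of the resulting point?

Rotation matrix for 300°: [[cos 300°, -sin 300°], [sin 300°, cos 300°]] ≈ [[0.500000, 0.866025], [-0.866025, 0.500000]]
[[0.500000, 0.866025], [-0.866025, 0.500000]] × [-8, 0]ᵀ ≈ [-4, 6.9282]ᵀ
Result: (-4, 6.9282)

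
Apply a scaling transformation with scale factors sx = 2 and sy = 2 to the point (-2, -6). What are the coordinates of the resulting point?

Scaling matrix:
[[2, 0], [0, 2]]
Result: (-2 × 2, -6 × 2) = (-4, -12)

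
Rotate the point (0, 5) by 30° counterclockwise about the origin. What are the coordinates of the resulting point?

Rotation matrix for 30°: [[cos 30°, -sin 30°], [sin 30°, cos 30°]] ≈ [[0.866025, -0.500000], [0.500000, 0.866025]]
[[0.866025, -0.500000], [0.500000, 0.866025]] × [0, 5]ᵀ ≈ [-2.5000, 4.3301]ᵀ
Result: (-2.5000, 4.3301)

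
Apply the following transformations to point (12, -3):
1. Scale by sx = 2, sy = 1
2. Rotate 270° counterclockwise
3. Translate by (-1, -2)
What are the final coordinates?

Step 1: Scale → (24, -3)
Step 2: Rotate 270° → (-3, -24)
Step 3: Translate → (-4, -26)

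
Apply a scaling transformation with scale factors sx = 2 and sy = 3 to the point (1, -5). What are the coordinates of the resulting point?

Scaling matrix:
[[2, 0], [0, 3]]
Result: (1 × 2, -5 × 3) = (2, -15)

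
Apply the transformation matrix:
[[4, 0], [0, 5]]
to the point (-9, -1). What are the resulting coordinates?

Matrix multiplication:
[[4, 0], [0, 5]] × [-9, -1]ᵀ
= [(4)(-9) + (0)(-1), (0)(-9) + (5)(-1)]ᵀ
= [-36, -5]ᵀ
Result: (-36, -5)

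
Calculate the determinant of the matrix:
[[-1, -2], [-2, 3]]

For a 2×2 matrix [[a, b], [c, d]], det = ad - bc
det = (-1)(3) - (-2)(-2) = -3 - 4 = -7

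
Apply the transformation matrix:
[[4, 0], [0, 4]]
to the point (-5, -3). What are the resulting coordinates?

Matrix multiplication:
[[4, 0], [0, 4]] × [-5, -3]ᵀ
= [(4)(-5) + (0)(-3), (0)(-5) + (4)(-3)]ᵀ
= [-20, -12]ᵀ
Result: (-20, -12)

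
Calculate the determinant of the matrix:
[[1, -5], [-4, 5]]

For a 2×2 matrix [[a, b], [c, d]], det = ad - bc
det = (1)(5) - (-5)(-4) = 5 - 20 = -15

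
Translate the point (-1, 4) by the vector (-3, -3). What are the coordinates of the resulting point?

Translation by (-3, -3) (homogeneous matrix [[1, 0, -3], [0, 1, -3], [0, 0, 1]]):
x' = -1 + -3 = -4
y' = 4 + -3 = 1
Result: (-4, 1)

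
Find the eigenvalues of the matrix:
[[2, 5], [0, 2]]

Characteristic equation: det(A - λI) = 0
λ² - (trace)λ + (det) = 0
trace = 2 + 2 = 4, det = (2)(2) - (5)(0) = 4
λ² - (4)λ + (4) = 0
λ = (4 ± √((4)² - 4·(4))) / 2 = (4 ± √0) / 2
Solving: λ = 2, 2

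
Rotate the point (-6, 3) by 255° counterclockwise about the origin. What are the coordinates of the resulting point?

Rotation matrix for 255°: [[cos 255°, -sin 255°], [sin 255°, cos 255°]] ≈ [[-0.258819, 0.965926], [-0.965926, -0.258819]]
[[-0.258819, 0.965926], [-0.965926, -0.258819]] × [-6, 3]ᵀ ≈ [4.4507, 5.0191]ᵀ
Result: (4.4507, 5.0191)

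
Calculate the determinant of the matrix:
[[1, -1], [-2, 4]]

For a 2×2 matrix [[a, b], [c, d]], det = ad - bc
det = (1)(4) - (-1)(-2) = 4 - 2 = 2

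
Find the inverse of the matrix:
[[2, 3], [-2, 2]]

For [[a,b],[c,d]], inverse = (1/det)·[[d,-b],[-c,a]]
det = (2)(2) - (3)(-2) = 4 - -6 = 10
Inverse = (1/10)·[[2, -3], [2, 2]]
= [[1/5, -3/10], [1/5, 1/5]]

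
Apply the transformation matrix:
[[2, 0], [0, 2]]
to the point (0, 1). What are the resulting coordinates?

Matrix multiplication:
[[2, 0], [0, 2]] × [0, 1]ᵀ
= [(2)(0) + (0)(1), (0)(0) + (2)(1)]ᵀ
= [0, 2]ᵀ
Result: (0, 2)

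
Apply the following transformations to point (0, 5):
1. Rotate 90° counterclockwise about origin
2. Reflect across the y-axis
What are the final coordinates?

Step 1: Rotate 90° → (-5, 0)
Step 2: Reflect across y-axis → (5, 0)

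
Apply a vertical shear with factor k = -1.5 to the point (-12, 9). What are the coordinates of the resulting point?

Shear matrix for vertical shear with factor k = -1.5:
[[1, 0], [-1.50, 1]]
Result: (-12, 9) → (-12, 27)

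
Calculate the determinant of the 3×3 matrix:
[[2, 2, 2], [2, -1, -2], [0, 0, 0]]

Expansion along first row:
det = 2·det([[-1,-2],[0,0]]) - 2·det([[2,-2],[0,0]]) + 2·det([[2,-1],[0,0]])
    = 2·(-1·0 - -2·0) - 2·(2·0 - -2·0) + 2·(2·0 - -1·0)
    = 2·0 - 2·0 + 2·0
    = 0 + 0 + 0 = 0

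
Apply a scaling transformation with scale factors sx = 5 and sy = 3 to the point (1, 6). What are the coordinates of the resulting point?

Scaling matrix:
[[5, 0], [0, 3]]
Result: (1 × 5, 6 × 3) = (5, 18)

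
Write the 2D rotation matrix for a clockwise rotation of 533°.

Rotation matrix formula: [[cos θ, -sin θ], [sin θ, cos θ]]
A clockwise rotation by 533° is equivalent to a counterclockwise rotation by -533°.
For θ = -533°:
cos(-533°) = -0.9925
sin(-533°) = -0.1219
Result: [[-0.9925, 0.1219], [-0.1219, -0.9925]]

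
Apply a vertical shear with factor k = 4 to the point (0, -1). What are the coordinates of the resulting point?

Shear matrix for vertical shear with factor k = 4:
[[1, 0], [4, 1]]
Result: (0, -1) → (0, -1)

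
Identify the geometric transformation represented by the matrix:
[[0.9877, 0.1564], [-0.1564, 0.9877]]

This matrix represents: rotation by 351° counterclockwise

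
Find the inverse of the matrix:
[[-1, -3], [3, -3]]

For [[a,b],[c,d]], inverse = (1/det)·[[d,-b],[-c,a]]
det = (-1)(-3) - (-3)(3) = 3 - -9 = 12
Inverse = (1/12)·[[-3, 3], [-3, -1]]
= [[-1/4, 1/4], [-1/4, -1/12]]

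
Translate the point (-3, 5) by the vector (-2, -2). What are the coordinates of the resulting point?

Translation by (-2, -2) (homogeneous matrix [[1, 0, -2], [0, 1, -2], [0, 0, 1]]):
x' = -3 + -2 = -5
y' = 5 + -2 = 3
Result: (-5, 3)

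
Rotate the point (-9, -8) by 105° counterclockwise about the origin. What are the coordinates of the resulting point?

Rotation matrix for 105°: [[cos 105°, -sin 105°], [sin 105°, cos 105°]] ≈ [[-0.258819, -0.965926], [0.965926, -0.258819]]
[[-0.258819, -0.965926], [0.965926, -0.258819]] × [-9, -8]ᵀ ≈ [10.0568, -6.6228]ᵀ
Result: (10.0568, -6.6228)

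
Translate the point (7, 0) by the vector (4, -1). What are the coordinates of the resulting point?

Translation by (4, -1) (homogeneous matrix [[1, 0, 4], [0, 1, -1], [0, 0, 1]]):
x' = 7 + 4 = 11
y' = 0 + -1 = -1
Result: (11, -1)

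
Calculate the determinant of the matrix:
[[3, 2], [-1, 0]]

For a 2×2 matrix [[a, b], [c, d]], det = ad - bc
det = (3)(0) - (2)(-1) = 0 - -2 = 2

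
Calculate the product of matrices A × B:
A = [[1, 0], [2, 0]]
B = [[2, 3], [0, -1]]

Matrix multiplication:
C[0][0] = 1×2 + 0×0 = 2
C[0][1] = 1×3 + 0×-1 = 3
C[1][0] = 2×2 + 0×0 = 4
C[1][1] = 2×3 + 0×-1 = 6
Result: [[2, 3], [4, 6]]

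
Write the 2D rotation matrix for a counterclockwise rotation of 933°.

Rotation matrix formula: [[cos θ, -sin θ], [sin θ, cos θ]]
For θ = 933°:
cos(933°) = -0.8387
sin(933°) = -0.5446
Result: [[-0.8387, 0.5446], [-0.5446, -0.8387]]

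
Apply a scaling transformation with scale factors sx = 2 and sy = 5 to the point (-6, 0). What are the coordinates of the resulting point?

Scaling matrix:
[[2, 0], [0, 5]]
Result: (-6 × 2, 0 × 5) = (-12, 0)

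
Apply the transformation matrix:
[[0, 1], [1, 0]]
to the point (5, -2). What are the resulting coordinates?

Matrix multiplication:
[[0, 1], [1, 0]] × [5, -2]ᵀ
= [(0)(5) + (1)(-2), (1)(5) + (0)(-2)]ᵀ
= [-2, 5]ᵀ
Result: (-2, 5)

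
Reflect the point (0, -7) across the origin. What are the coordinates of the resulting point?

Reflection across origin: (0, -7) → (0, 7)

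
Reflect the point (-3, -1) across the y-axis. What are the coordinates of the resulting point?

Reflection across y-axis: (-3, -1) → (3, -1)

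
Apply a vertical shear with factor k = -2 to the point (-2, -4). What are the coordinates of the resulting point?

Shear matrix for vertical shear with factor k = -2:
[[1, 0], [-2, 1]]
Result: (-2, -4) → (-2, 0)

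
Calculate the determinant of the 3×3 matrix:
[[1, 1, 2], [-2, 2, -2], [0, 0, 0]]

Expansion along first row:
det = 1·det([[2,-2],[0,0]]) - 1·det([[-2,-2],[0,0]]) + 2·det([[-2,2],[0,0]])
    = 1·(2·0 - -2·0) - 1·(-2·0 - -2·0) + 2·(-2·0 - 2·0)
    = 1·0 - 1·0 + 2·0
    = 0 + 0 + 0 = 0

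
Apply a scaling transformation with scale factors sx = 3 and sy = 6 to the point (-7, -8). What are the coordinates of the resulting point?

Scaling matrix:
[[3, 0], [0, 6]]
Result: (-7 × 3, -8 × 6) = (-21, -48)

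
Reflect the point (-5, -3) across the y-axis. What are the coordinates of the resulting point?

Reflection across y-axis: (-5, -3) → (5, -3)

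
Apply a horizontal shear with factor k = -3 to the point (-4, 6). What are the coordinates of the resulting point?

Shear matrix for horizontal shear with factor k = -3:
[[1, -3], [0, 1]]
Result: (-4, 6) → (-22, 6)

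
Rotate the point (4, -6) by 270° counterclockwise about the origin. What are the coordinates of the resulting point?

Rotation matrix for 270°: [[cos 270°, -sin 270°], [sin 270°, cos 270°]] = [[0, 1], [-1, 0]]
[[0, 1], [-1, 0]] × [4, -6]ᵀ = [-6, -4]ᵀ
Result: (-6, -4)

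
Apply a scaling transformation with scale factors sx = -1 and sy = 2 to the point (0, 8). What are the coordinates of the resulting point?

Scaling matrix:
[[-1, 0], [0, 2]]
Result: (0 × -1, 8 × 2) = (0, 16)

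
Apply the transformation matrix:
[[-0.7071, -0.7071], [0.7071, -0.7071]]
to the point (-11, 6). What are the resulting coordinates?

Matrix multiplication:
[[-0.7071, -0.7071], [0.7071, -0.7071]] × [-11, 6]ᵀ
= [(-0.7071)(-11) + (-0.7071)(6), (0.7071)(-11) + (-0.7071)(6)]ᵀ
= [3.5355, -12.0207]ᵀ
Result: (3.5355, -12.0207)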